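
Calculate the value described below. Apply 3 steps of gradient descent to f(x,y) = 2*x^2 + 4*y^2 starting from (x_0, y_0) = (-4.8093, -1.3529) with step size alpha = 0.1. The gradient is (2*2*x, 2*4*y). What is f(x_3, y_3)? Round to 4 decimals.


Gradient descent on f(x,y) = 2*x^2 + 4*y^2.
Starting point: (-4.8093, -1.3529), alpha = 0.1
Step 1: grad_x = 2*2*-4.8093 = -19.2372, grad_y = 2*4*-1.3529 = -10.8232
  x_1 = -4.8093 - 0.1*-19.2372 = -2.8856
  y_1 = -1.3529 - 0.1*-10.8232 = -0.2706
Step 2: grad_x = 2*2*-2.8856 = -11.5423, grad_y = 2*4*-0.2706 = -2.1646
  x_2 = -2.8856 - 0.1*-11.5423 = -1.7313
  y_2 = -0.2706 - 0.1*-2.1646 = -0.0541
Step 3: grad_x = 2*2*-1.7313 = -6.9254, grad_y = 2*4*-0.0541 = -0.4329
  x_3 = -1.7313 - 0.1*-6.9254 = -1.0388
  y_3 = -0.0541 - 0.1*-0.4329 = -0.0108
f(-1.0388, -0.0108) = 2*(-1.0388)^2 + 4*(-0.0108)^2 = 2.1587


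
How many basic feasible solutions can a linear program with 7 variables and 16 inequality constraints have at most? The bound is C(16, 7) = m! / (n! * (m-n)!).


Each vertex corresponds to some choice of n active constraints out of m, so the number of vertices is at most C(m, n) = m! / (n!(m-n)!).
m = 16, n = 7
Numerator: 16 * 15 * 14 * 13 * 12 * 11 * 10
Denominator: 7! = 5040
C(16, 7) = 11440


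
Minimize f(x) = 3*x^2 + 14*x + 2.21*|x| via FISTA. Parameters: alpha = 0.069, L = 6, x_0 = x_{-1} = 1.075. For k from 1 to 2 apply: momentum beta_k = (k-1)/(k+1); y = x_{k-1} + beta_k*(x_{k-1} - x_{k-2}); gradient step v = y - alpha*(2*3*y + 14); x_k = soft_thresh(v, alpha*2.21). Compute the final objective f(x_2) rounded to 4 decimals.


FISTA on f(x) = 3*x^2 + 14*x + 2.21*|x|
L = 6, alpha = 0.069
Iteration 1: beta = 0.0, y = 1.075 + 0.0*(1.075 - 1.075) = 1.075
  grad(y) = 20.45, v = y - alpha*grad = -0.3361
  prox(v) = soft_thresh(-0.3361, 0.1525) = -0.1836
Iteration 2: beta = 0.3333, y = -0.1836 + 0.3333*(-0.1836 - 1.075) = -0.6031
  grad(y) = 10.3815, v = y - alpha*grad = -1.3194
  prox(v) = soft_thresh(-1.3194, 0.1525) = -1.1669
f(x_2) = 3*(-1.1669)^2 + 14*(-1.1669) + 2.21*|-1.1669| = -9.6729


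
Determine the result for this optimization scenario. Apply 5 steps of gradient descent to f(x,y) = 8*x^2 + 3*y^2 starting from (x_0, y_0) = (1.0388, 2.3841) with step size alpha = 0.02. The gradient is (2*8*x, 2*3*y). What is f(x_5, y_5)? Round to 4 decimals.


Gradient descent on f(x,y) = 8*x^2 + 3*y^2.
Starting point: (1.0388, 2.3841), alpha = 0.02
Step 1: grad_x = 2*8*1.0388 = 16.6208, grad_y = 2*3*2.3841 = 14.3046
  x_1 = 1.0388 - 0.02*16.6208 = 0.7064
  y_1 = 2.3841 - 0.02*14.3046 = 2.098
Step 2: grad_x = 2*8*0.7064 = 11.3021, grad_y = 2*3*2.098 = 12.588
  x_2 = 0.7064 - 0.02*11.3021 = 0.4803
  y_2 = 2.098 - 0.02*12.588 = 1.8462
Step 3: grad_x = 2*8*0.4803 = 7.6855, grad_y = 2*3*1.8462 = 11.0775
  x_3 = 0.4803 - 0.02*7.6855 = 0.3266
  y_3 = 1.8462 - 0.02*11.0775 = 1.6247
Step 4: grad_x = 2*8*0.3266 = 5.2261, grad_y = 2*3*1.6247 = 9.7482
  x_4 = 0.3266 - 0.02*5.2261 = 0.2221
  y_4 = 1.6247 - 0.02*9.7482 = 1.4297
Step 5: grad_x = 2*8*0.2221 = 3.5538, grad_y = 2*3*1.4297 = 8.5784
  x_5 = 0.2221 - 0.02*3.5538 = 0.151
  y_5 = 1.4297 - 0.02*8.5784 = 1.2582
f(0.151, 1.2582) = 8*0.151^2 + 3*1.2582^2 = 4.9314


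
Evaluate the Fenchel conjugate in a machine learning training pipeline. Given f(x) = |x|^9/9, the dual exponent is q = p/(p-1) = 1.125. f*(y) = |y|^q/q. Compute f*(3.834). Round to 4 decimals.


The conjugate exponent q satisfies 1/p + 1/q = 1.
p = 9, so q = 9/(9 - 1) = 1.125
|y|^q = 3.834^1.125 = 4.5353
f*(3.834) = 4.5353 / 1.125 = 4.0314


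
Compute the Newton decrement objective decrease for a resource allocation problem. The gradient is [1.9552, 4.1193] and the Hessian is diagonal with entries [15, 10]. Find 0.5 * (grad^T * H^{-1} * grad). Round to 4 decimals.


Step 1: H is diagonal, so H^(-1) * g = [0.1303, 0.4119].
Step 2: g^T H^(-1) g = sum_i g_i^2 / H_ii
  = (1.9552)^2/15 + (4.1193)^2/10
  = 0.2549 + 1.6969 = 1.9517
Step 3: Objective decrease = 0.5 * g^T H^(-1) g = 0.9759


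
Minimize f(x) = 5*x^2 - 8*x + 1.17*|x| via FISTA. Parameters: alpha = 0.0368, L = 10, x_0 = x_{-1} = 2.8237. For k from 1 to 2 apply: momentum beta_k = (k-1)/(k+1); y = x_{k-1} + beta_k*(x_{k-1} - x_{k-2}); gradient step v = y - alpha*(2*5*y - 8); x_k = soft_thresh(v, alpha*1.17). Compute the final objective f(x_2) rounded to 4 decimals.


FISTA on f(x) = 5*x^2 - 8*x + 1.17*|x|
L = 10, alpha = 0.0368
Iteration 1: beta = 0.0, y = 2.8237 + 0.0*(2.8237 - 2.8237) = 2.8237
  grad(y) = 20.237, v = y - alpha*grad = 2.079
  prox(v) = soft_thresh(2.079, 0.0431) = 2.0359
Iteration 2: beta = 0.3333, y = 2.0359 + 0.3333*(2.0359 - 2.8237) = 1.7733
  grad(y) = 9.7333, v = y - alpha*grad = 1.4151
  prox(v) = soft_thresh(1.4151, 0.0431) = 1.3721
f(x_2) = 5*1.3721^2 - 8*1.3721 + 1.17*|1.3721| = 0.0418


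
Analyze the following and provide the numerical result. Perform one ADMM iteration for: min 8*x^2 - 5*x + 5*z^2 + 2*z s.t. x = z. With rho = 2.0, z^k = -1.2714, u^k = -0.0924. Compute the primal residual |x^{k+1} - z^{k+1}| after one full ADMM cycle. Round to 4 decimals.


ADMM iteration with rho = 2.0, z^k = -1.2714, u^k = -0.0924
Step 1: x-update.
Minimize 8*x^2 - 5*x + (2.0/2)*(x + 1.2714 - 0.0924)^2
FOC: (2*8 + 2.0)*x = 5 + 2.0*(-1.2714 + 0.0924)
x^{k+1} = 0.1468
Step 2: z-update.
Minimize 5*z^2 + 2*z + (2.0/2)*(0.1468 - z - 0.0924)^2
FOC: (2*5 + 2.0)*z = -2 + 2.0*(0.1468 - 0.0924)
z^{k+1} = -0.1576
Step 3: u-update.
u^{k+1} = -0.0924 + 0.1468 + 0.1576 = 0.212
Step 4: Primal residual = |0.1468 + 0.1576| = 0.3044


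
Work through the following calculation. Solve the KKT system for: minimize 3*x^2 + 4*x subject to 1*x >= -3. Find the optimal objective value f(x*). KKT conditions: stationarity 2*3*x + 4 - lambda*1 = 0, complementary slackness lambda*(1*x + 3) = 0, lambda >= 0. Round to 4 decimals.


Step 1: Try lambda = 0 (constraint inactive).
Stationarity: 2*3*x + 4 = 0
x* = -4/(2*3) = -2/3 = -0.6667 (rounded; the exact value -2/3 is used below)
Check constraint: 1*-0.6667 = -0.6667 >= -3 -- satisfied.
Step 2: Compute optimal value.
f(x*) = 3*(-2/3)^2 + 4*(-2/3) = -1.3333


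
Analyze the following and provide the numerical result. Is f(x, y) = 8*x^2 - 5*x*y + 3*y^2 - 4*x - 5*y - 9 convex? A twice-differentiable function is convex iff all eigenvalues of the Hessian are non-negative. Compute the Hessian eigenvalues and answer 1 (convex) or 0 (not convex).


The Hessian of f(x,y) = 8*x^2 - 5*x*y + 3*y^2 - 4*x - 5*y - 9 is:
H = [[16, -5], [-5, 6]]
Trace = 16 + 6 = 22
Determinant = 16*6 - (-5)^2 = 71
Discriminant = (22)^2 - 4*71 = 200.0
Eigenvalues: lambda_1 = 3.9289, lambda_2 = 18.0711
The function is convex.

1


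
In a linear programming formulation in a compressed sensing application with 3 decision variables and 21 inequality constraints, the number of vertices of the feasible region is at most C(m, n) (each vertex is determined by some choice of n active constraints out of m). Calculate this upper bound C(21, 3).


Each vertex corresponds to some choice of n active constraints out of m, so the number of vertices is at most C(m, n) = m! / (n!(m-n)!).
m = 21, n = 3
Numerator: 21 * 20 * 19
Denominator: 3! = 6
C(21, 3) = 1330


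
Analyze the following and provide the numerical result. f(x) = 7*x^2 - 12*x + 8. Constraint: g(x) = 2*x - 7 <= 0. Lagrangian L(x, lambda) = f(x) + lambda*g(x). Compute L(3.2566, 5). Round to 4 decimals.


Step 1: Evaluate f(x).
f(3.2566) = 7*3.2566^2 - 12*3.2566 + 8 = 43.1589
Step 2: Evaluate g(x).
g(3.2566) = 2*3.2566 - 7 = -0.4868
Step 3: Compute Lagrangian.
L = 43.1589 + 5*-0.4868 = 40.7249


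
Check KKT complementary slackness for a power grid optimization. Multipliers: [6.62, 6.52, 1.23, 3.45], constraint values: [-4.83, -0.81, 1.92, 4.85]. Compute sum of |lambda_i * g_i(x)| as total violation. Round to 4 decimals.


KKT complementary slackness check:
lambda_1 * g_1 = 6.62 * -4.83 = -31.9746
lambda_2 * g_2 = 6.52 * -0.81 = -5.2812
lambda_3 * g_3 = 1.23 * 1.92 = 2.3616
lambda_4 * g_4 = 3.45 * 4.85 = 16.7325
Total violation = 31.9746 + 5.2812 + 2.3616 + 16.7325 = 56.3499


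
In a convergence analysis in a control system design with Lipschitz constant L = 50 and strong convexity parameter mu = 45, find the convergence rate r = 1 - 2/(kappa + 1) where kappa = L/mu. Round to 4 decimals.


Step 1: Compute the condition number.
kappa = L/mu = 50/45 = 1.1111
Step 2: Compute the convergence rate.
r = 1 - 2/(kappa + 1) = 1 - 2*mu/(L + mu) = (L - mu)/(L + mu) = 5/95 = 0.0526


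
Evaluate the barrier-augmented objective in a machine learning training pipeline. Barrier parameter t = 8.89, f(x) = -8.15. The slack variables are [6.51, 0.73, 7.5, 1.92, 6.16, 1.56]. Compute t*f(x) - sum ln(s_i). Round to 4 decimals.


Step 1: Compute log-barrier.
ln values: [1.8733, -0.3147, 2.0149, 0.6523, 1.8181, 0.4447]
phi = -(1.8733 - 0.3147 + 2.0149 + 0.6523 + 1.8181 + 0.4447) = -6.4886
Step 2: Compute augmented objective.
t*f(x) = 8.89*-8.15 = -72.4535
Total = -72.4535 - 6.4886 = -78.9421


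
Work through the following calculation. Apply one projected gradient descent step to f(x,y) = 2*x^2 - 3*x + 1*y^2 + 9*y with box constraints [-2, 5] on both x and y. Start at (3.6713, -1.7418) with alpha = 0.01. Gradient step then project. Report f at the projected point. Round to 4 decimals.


Step 1: Compute gradient at (3.6713, -1.7418).
grad_x = 2*2*3.6713 - 3 = 11.6852
grad_y = 2*1*-1.7418 + 9 = 5.5164
Step 2: Gradient step.
x_raw = 3.6713 - 0.01*11.6852 = 3.5544
y_raw = -1.7418 - 0.01*5.5164 = -1.797
Step 3: Project onto [-2, 5].
x_proj = clip(3.5544) = 3.5544
y_proj = clip(-1.797) = -1.797
Step 4: Evaluate f.
f(3.5544, -1.797) = 1.6613


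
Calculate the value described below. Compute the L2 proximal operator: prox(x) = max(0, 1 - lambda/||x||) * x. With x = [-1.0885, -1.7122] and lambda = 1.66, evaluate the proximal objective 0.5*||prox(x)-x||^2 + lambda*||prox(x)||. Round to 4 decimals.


Step 1: Compute ||x||.
||x|| = 2.0289
Step 2: Compute scaling factor.
scale = max(0, 1 - 1.66/2.0289) = 0.1818
Step 3: prox(x) = [-0.1979, -0.3113]
||prox(x)|| = 0.3689
Step 4: Proximal objective.
0.5*||prox-x||^2 = 1.3778
lambda*||prox|| = 0.6124
Total = 1.9902


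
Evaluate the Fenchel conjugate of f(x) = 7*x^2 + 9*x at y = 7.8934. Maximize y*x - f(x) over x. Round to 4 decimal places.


f*(y) = sup_x {y*x - a*x^2 - b*x} = sup_x {(y-b)*x - a*x^2}
FOC: (y - b) - 2a*x = 0 => x* = (y - b)/(2a)
x* = (7.8934 - 9)/(2*7) = -0.079
f*(7.8934) = (y-b)^2/(4a) = (7.8934 - 9)^2/(4*7)
= 1.2246/28 = 0.0437


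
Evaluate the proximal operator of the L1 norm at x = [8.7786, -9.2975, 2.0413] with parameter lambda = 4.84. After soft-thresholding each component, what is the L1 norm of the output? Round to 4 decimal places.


Soft-thresholding with lambda = 4.84:
prox(8.7786) = sign(8.7786)*max(|8.7786| - 4.84, 0) = 3.9386
prox(-9.2975) = sign(-9.2975)*max(|-9.2975| - 4.84, 0) = -4.4575
prox(2.0413) = sign(2.0413)*max(|2.0413| - 4.84, 0) = 0.0
prox(x) = [3.9386, -4.4575, 0.0]
||prox(x)||_1 = 3.9386 + 4.4575 + 0.0 = 8.3961


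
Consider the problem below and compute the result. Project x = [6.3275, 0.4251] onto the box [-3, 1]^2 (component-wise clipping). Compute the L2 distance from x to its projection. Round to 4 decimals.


Project each component onto [-3, 1].
clip(6.3275) = 1.0, clip(0.4251) = 0.4251
Projection = [1.0, 0.4251]
Squared diffs: [28.3823, 0.0]
Distance = sqrt(28.3823) = 5.3275


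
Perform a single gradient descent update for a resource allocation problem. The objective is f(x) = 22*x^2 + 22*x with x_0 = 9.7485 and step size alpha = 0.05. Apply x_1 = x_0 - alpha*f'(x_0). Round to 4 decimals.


We compute the gradient at x_0 and apply the update.
f'(x) = 44*x + 22
f'(9.7485) = 44*9.7485 + 22 = 450.934
x_1 = 9.7485 - 0.05*450.934 = -12.7982


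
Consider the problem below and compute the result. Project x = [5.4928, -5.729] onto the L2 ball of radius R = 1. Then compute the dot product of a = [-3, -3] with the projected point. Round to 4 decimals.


Step 1: Compute ||x|| (intermediates to 6 decimals).
||x|| = sqrt(5.4928^2 + (-5.729)^2) = 7.936768
Step 2: Project.
Since ||x|| > R, scale = R/||x|| = 1/7.936768 = 0.125996, proj(x) = scale * x
proj(x) = [0.692071, -0.721831]
Step 3: Dot product.
a^T * proj(x) = -3*0.692071 - 3*(-0.721831) = 0.0893


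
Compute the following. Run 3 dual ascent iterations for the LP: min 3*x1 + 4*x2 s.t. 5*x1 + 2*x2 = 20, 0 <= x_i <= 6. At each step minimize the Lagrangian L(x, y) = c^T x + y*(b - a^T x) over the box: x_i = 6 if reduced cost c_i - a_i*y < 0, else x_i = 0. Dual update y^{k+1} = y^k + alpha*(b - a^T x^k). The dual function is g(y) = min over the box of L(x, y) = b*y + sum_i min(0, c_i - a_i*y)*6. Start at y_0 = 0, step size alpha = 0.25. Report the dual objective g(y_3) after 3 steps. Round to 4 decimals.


Dual ascent for LP: min 3*x1 + 4*x2, 5*x1 + 2*x2 = 20, 0 <= x_i <= 6
Step 1: y^k = 0.0, reduced costs: (3.0, 4.0)
  x^k = (0.0, 0.0), subgradient = b - a^T x = 20.0
  y^{k+1} = 0.0 + 0.25*20.0 = 5.0
Step 2: y^k = 5.0, reduced costs: (-22.0, -6.0)
  x^k = (6.0, 6.0), subgradient = b - a^T x = -22.0
  y^{k+1} = 5.0 + 0.25*-22.0 = -0.5
Step 3: y^k = -0.5, reduced costs: (5.5, 5.0)
  x^k = (0.0, 0.0), subgradient = b - a^T x = 20.0
  y^{k+1} = -0.5 + 0.25*20.0 = 4.5
Dual objective at y_3 = 4.5: reduced costs (-19.5, -5.0), box minimizer x = (6.0, 6.0)
g(y_3) = b*y + (c1 - a1*y)*x1 + (c2 - a2*y)*x2 = 20*4.5 + (-19.5)*6.0 + (-5.0)*6.0 = 90.0 - 117.0 - 30.0 = -57.0


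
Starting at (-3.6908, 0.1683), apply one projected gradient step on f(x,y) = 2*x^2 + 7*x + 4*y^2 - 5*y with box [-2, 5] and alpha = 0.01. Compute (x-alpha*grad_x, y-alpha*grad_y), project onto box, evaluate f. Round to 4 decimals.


Step 1: Compute gradient at (-3.6908, 0.1683).
grad_x = 2*2*-3.6908 + 7 = -7.7632
grad_y = 2*4*0.1683 - 5 = -3.6536
Step 2: Gradient step.
x_raw = -3.6908 - 0.01*-7.7632 = -3.6132
y_raw = 0.1683 - 0.01*-3.6536 = 0.2048
Step 3: Project onto [-2, 5].
x_proj = clip(-3.6132) = -2.0
y_proj = clip(0.2048) = 0.2048
Step 4: Evaluate f.
f(-2.0, 0.2048) = -6.8563


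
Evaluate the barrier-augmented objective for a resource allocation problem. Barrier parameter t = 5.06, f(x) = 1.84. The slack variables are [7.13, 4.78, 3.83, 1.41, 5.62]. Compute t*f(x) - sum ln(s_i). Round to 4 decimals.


Step 1: Compute log-barrier.
ln values: [1.9643, 1.5644, 1.3429, 0.3436, 1.7263]
phi = -(1.9643 + 1.5644 + 1.3429 + 0.3436 + 1.7263) = -6.9415
Step 2: Compute augmented objective.
t*f(x) = 5.06*1.84 = 9.3104
Total = 9.3104 - 6.9415 = 2.3689


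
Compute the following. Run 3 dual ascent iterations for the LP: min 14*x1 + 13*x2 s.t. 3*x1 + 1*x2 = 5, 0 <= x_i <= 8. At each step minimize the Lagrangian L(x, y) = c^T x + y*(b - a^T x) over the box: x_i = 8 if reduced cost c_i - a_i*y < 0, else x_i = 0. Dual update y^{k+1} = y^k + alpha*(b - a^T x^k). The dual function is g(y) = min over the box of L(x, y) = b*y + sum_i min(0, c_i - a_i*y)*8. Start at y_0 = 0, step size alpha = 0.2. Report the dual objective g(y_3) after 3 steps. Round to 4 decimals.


Dual ascent for LP: min 14*x1 + 13*x2, 3*x1 + 1*x2 = 5, 0 <= x_i <= 8
Step 1: y^k = 0.0, reduced costs: (14.0, 13.0)
  x^k = (0.0, 0.0), subgradient = b - a^T x = 5.0
  y^{k+1} = 0.0 + 0.2*5.0 = 1.0
Step 2: y^k = 1.0, reduced costs: (11.0, 12.0)
  x^k = (0.0, 0.0), subgradient = b - a^T x = 5.0
  y^{k+1} = 1.0 + 0.2*5.0 = 2.0
Step 3: y^k = 2.0, reduced costs: (8.0, 11.0)
  x^k = (0.0, 0.0), subgradient = b - a^T x = 5.0
  y^{k+1} = 2.0 + 0.2*5.0 = 3.0
Dual objective at y_3 = 3.0: reduced costs (5.0, 10.0), box minimizer x = (0.0, 0.0)
g(y_3) = b*y + (c1 - a1*y)*x1 + (c2 - a2*y)*x2 = 5*3.0 + 5.0*0.0 + 10.0*0.0 = 15.0 + 0.0 + 0.0 = 15.0


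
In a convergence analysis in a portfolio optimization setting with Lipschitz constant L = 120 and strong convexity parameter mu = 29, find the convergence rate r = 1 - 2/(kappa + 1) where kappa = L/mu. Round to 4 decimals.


Step 1: Compute the condition number.
kappa = L/mu = 120/29 = 4.1379
Step 2: Compute the convergence rate.
r = 1 - 2/(kappa + 1) = 1 - 2*mu/(L + mu) = (L - mu)/(L + mu) = 91/149 = 0.6107


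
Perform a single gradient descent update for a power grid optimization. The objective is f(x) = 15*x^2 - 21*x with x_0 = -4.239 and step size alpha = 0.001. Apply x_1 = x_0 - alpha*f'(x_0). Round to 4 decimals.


We compute the gradient at x_0 and apply the update.
f'(x) = 30*x - 21
f'(-4.239) = 30*-4.239 - 21 = -148.17
x_1 = -4.239 - 0.001*-148.17 = -4.0908


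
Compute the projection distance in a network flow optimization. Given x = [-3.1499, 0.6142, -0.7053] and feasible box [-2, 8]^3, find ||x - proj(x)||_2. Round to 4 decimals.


Project each component onto [-2, 8].
clip(-3.1499) = -2.0, clip(0.6142) = 0.6142, clip(-0.7053) = -0.7053
Projection = [-2.0, 0.6142, -0.7053]
Squared diffs: [1.3223, 0.0, 0.0]
Distance = sqrt(1.3223) = 1.1499


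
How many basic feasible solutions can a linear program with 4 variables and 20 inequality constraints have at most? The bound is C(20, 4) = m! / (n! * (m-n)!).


Each vertex corresponds to some choice of n active constraints out of m, so the number of vertices is at most C(m, n) = m! / (n!(m-n)!).
m = 20, n = 4
Numerator: 20 * 19 * 18 * 17
Denominator: 4! = 24
C(20, 4) = 4845


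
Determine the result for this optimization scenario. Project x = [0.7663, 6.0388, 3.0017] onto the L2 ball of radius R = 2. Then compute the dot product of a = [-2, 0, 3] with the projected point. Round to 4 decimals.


Step 1: Compute ||x|| (intermediates to 6 decimals).
||x|| = sqrt(0.7663^2 + 6.0388^2 + 3.0017^2) = 6.787085
Step 2: Project.
Since ||x|| > R, scale = R/||x|| = 2/6.787085 = 0.294677, proj(x) = scale * x
proj(x) = [0.225811, 1.779495, 0.884532]
Step 3: Dot product.
a^T * proj(x) = -2*0.225811 + 0*1.779495 + 3*0.884532 = 2.202


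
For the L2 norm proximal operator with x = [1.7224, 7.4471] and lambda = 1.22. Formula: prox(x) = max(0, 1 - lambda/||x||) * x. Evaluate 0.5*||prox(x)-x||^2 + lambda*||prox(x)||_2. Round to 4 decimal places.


Step 1: Compute ||x||.
||x|| = 7.6437
Step 2: Compute scaling factor.
scale = max(0, 1 - 1.22/7.6437) = 0.8404
Step 3: prox(x) = [1.4475, 6.2585]
||prox(x)|| = 6.4237
Step 4: Proximal objective.
0.5*||prox-x||^2 = 0.7442
lambda*||prox|| = 7.8369
Total = 8.5811


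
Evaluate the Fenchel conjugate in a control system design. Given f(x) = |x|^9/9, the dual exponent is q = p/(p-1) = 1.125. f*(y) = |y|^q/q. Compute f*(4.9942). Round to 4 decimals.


The conjugate exponent q satisfies 1/p + 1/q = 1.
p = 9, so q = 9/(9 - 1) = 1.125
|y|^q = 4.9942^1.125 = 6.1062
f*(4.9942) = 6.1062 / 1.125 = 5.4278


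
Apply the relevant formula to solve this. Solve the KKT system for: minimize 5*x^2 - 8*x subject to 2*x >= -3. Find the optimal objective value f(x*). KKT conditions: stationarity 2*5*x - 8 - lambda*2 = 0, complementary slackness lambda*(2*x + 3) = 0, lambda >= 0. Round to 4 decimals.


Step 1: Try lambda = 0 (constraint inactive).
Stationarity: 2*5*x - 8 = 0
x* = 8/(2*5) = 0.8
Check constraint: 2*0.8 = 1.6 >= -3 -- satisfied.
Step 2: Compute optimal value.
f(x*) = 5*0.8^2 - 8*0.8 = -3.2


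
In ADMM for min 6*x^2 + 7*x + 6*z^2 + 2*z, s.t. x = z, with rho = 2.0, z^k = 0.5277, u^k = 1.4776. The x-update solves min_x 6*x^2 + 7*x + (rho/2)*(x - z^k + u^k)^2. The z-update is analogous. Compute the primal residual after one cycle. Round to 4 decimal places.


ADMM iteration with rho = 2.0, z^k = 0.5277, u^k = 1.4776
Step 1: x-update.
Minimize 6*x^2 + 7*x + (2.0/2)*(x - 0.5277 + 1.4776)^2
FOC: (2*6 + 2.0)*x = -7 + 2.0*(0.5277 - 1.4776)
x^{k+1} = -0.6357
Step 2: z-update.
Minimize 6*z^2 + 2*z + (2.0/2)*(-0.6357 - z + 1.4776)^2
FOC: (2*6 + 2.0)*z = -2 + 2.0*(-0.6357 + 1.4776)
z^{k+1} = -0.0226
Step 3: u-update.
u^{k+1} = 1.4776 - 0.6357 + 0.0226 = 0.8645
Step 4: Primal residual = |-0.6357 + 0.0226| = 0.6131


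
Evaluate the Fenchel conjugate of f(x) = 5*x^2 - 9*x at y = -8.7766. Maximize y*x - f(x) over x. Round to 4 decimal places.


f*(y) = sup_x {y*x - a*x^2 - b*x} = sup_x {(y-b)*x - a*x^2}
FOC: (y - b) - 2a*x = 0 => x* = (y - b)/(2a)
x* = (-8.7766 + 9)/(2*5) = 0.0223
f*(-8.7766) = (y-b)^2/(4a) = (-8.7766 + 9)^2/(4*5)
= 0.0499/20 = 0.0025


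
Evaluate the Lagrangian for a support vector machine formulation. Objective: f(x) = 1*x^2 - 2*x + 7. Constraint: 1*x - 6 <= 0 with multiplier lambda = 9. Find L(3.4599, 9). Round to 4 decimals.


Step 1: Evaluate f(x).
f(3.4599) = 1*3.4599^2 - 2*3.4599 + 7 = 12.0511
Step 2: Evaluate g(x).
g(3.4599) = 1*3.4599 - 6 = -2.5401
Step 3: Compute Lagrangian.
L = 12.0511 + 9*-2.5401 = -10.8098


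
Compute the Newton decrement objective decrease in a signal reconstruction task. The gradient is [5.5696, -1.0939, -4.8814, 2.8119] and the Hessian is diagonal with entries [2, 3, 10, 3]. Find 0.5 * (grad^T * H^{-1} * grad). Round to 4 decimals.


Step 1: H is diagonal, so H^(-1) * g = [2.7848, -0.3646, -0.4881, 0.9373].
Step 2: g^T H^(-1) g = sum_i g_i^2 / H_ii
  = (5.5696)^2/2 + (-1.0939)^2/3 + (-4.8814)^2/10 + (2.8119)^2/3
  = 15.5102 + 0.3989 + 2.3828 + 2.6356 = 20.9275
Step 3: Objective decrease = 0.5 * g^T H^(-1) g = 10.4637


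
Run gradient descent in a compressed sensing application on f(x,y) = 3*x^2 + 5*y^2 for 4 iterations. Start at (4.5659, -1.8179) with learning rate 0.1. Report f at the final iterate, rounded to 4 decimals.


Gradient descent on f(x,y) = 3*x^2 + 5*y^2.
Starting point: (4.5659, -1.8179), alpha = 0.1
Step 1: grad_x = 2*3*4.5659 = 27.3954, grad_y = 2*5*-1.8179 = -18.179
  x_1 = 4.5659 - 0.1*27.3954 = 1.8264
  y_1 = -1.8179 - 0.1*-18.179 = 0.0
Step 2: grad_x = 2*3*1.8264 = 10.9582, grad_y = 2*5*0.0 = 0.0
  x_2 = 1.8264 - 0.1*10.9582 = 0.7305
  y_2 = 0.0 - 0.1*0.0 = 0.0
Step 3: grad_x = 2*3*0.7305 = 4.3833, grad_y = 2*5*0.0 = 0.0
  x_3 = 0.7305 - 0.1*4.3833 = 0.2922
  y_3 = 0.0 - 0.1*0.0 = 0.0
Step 4: grad_x = 2*3*0.2922 = 1.7533, grad_y = 2*5*0.0 = 0.0
  x_4 = 0.2922 - 0.1*1.7533 = 0.1169
  y_4 = 0.0 - 0.1*0.0 = 0.0
f(0.1169, 0.0) = 3*0.1169^2 + 5*0.0^2 = 0.041


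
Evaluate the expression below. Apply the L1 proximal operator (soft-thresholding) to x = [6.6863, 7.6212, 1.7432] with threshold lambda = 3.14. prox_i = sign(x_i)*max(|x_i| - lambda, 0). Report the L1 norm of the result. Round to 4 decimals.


Soft-thresholding with lambda = 3.14:
prox(6.6863) = sign(6.6863)*max(|6.6863| - 3.14, 0) = 3.5463
prox(7.6212) = sign(7.6212)*max(|7.6212| - 3.14, 0) = 4.4812
prox(1.7432) = sign(1.7432)*max(|1.7432| - 3.14, 0) = 0.0
prox(x) = [3.5463, 4.4812, 0.0]
||prox(x)||_1 = 3.5463 + 4.4812 + 0.0 = 8.0275


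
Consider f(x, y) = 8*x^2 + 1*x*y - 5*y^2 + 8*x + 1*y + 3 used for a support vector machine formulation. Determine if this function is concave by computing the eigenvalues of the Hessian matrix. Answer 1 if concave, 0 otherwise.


The Hessian of f(x,y) = 8*x^2 + 1*x*y - 5*y^2 + 8*x + 1*y + 3 is:
H = [[16, 1], [1, -10]]
Trace = 16 - 10 = 6
Determinant = 16*-10 - (1)^2 = -161
Discriminant = (6)^2 - 4*-161 = 680.0
Eigenvalues: lambda_1 = -10.0384, lambda_2 = 16.0384
The function is not concave.

0


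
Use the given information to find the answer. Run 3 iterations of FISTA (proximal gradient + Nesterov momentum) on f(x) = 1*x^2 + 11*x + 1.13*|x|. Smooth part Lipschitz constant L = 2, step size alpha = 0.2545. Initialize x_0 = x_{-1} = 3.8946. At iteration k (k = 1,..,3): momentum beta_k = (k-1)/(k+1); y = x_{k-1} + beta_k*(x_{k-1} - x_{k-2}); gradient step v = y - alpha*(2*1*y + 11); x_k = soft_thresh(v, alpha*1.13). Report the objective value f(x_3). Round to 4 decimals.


FISTA on f(x) = 1*x^2 + 11*x + 1.13*|x|
L = 2, alpha = 0.2545
Iteration 1: beta = 0.0, y = 3.8946 + 0.0*(3.8946 - 3.8946) = 3.8946
  grad(y) = 18.7892, v = y - alpha*grad = -0.8873
  prox(v) = soft_thresh(-0.8873, 0.2876) = -0.5997
Iteration 2: beta = 0.3333, y = -0.5997 + 0.3333*(-0.5997 - 3.8946) = -2.0978
  grad(y) = 6.8045, v = y - alpha*grad = -3.8295
  prox(v) = soft_thresh(-3.8295, 0.2876) = -3.5419
Iteration 3: beta = 0.5, y = -3.5419 + 0.5*(-3.5419 + 0.5997) = -5.013
  grad(y) = 0.9739, v = y - alpha*grad = -5.2609
  prox(v) = soft_thresh(-5.2609, 0.2876) = -4.9733
f(x_3) = 1*(-4.9733)^2 + 11*(-4.9733) + 1.13*|-4.9733| = -24.3528


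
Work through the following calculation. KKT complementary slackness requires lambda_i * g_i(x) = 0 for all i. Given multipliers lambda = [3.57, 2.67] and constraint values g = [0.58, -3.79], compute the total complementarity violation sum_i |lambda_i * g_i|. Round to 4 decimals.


KKT complementary slackness check:
lambda_1 * g_1 = 3.57 * 0.58 = 2.0706
lambda_2 * g_2 = 2.67 * -3.79 = -10.1193
Total violation = 2.0706 + 10.1193 = 12.1899


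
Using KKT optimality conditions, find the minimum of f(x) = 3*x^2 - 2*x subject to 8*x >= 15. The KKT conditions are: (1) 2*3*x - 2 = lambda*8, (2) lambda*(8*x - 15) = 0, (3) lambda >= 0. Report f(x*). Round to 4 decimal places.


Step 1: Try lambda = 0 (constraint inactive).
x_unc = 2/(2*3) = 0.3333
Check: 8*0.3333 = 2.6664 < 15 -- violated!
Step 2: Constraint must be active: 8*x = 15
x* = 15/8 = 1.875
lambda = (2*3*1.875 - 2)/8 = 1.1563
Step 3: Compute optimal value.
f(x*) = 3*1.875^2 - 2*1.875 = 6.7969


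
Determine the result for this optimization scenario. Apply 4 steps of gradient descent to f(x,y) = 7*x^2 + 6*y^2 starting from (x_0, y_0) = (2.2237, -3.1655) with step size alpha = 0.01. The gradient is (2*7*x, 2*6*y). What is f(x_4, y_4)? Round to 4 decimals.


Gradient descent on f(x,y) = 7*x^2 + 6*y^2.
Starting point: (2.2237, -3.1655), alpha = 0.01
Step 1: grad_x = 2*7*2.2237 = 31.1318, grad_y = 2*6*-3.1655 = -37.986
  x_1 = 2.2237 - 0.01*31.1318 = 1.9124
  y_1 = -3.1655 - 0.01*-37.986 = -2.7856
Step 2: grad_x = 2*7*1.9124 = 26.7733, grad_y = 2*6*-2.7856 = -33.4277
  x_2 = 1.9124 - 0.01*26.7733 = 1.6446
  y_2 = -2.7856 - 0.01*-33.4277 = -2.4514
Step 3: grad_x = 2*7*1.6446 = 23.0251, grad_y = 2*6*-2.4514 = -29.4164
  x_3 = 1.6446 - 0.01*23.0251 = 1.4144
  y_3 = -2.4514 - 0.01*-29.4164 = -2.1572
Step 4: grad_x = 2*7*1.4144 = 19.8016, grad_y = 2*6*-2.1572 = -25.8864
  x_4 = 1.4144 - 0.01*19.8016 = 1.2164
  y_4 = -2.1572 - 0.01*-25.8864 = -1.8983
f(1.2164, -1.8983) = 7*1.2164^2 + 6*(-1.8983)^2 = 31.9792


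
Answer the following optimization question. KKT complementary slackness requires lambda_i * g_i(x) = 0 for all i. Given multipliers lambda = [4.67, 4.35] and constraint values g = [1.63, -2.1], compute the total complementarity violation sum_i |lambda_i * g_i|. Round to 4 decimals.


KKT complementary slackness check:
lambda_1 * g_1 = 4.67 * 1.63 = 7.6121
lambda_2 * g_2 = 4.35 * -2.1 = -9.135
Total violation = 7.6121 + 9.135 = 16.7471


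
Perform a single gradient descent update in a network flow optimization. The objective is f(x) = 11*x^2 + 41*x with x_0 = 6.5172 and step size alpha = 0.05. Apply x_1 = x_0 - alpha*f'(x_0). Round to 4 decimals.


We compute the gradient at x_0 and apply the update.
f'(x) = 22*x + 41
f'(6.5172) = 22*6.5172 + 41 = 184.3784
x_1 = 6.5172 - 0.05*184.3784 = -2.7017


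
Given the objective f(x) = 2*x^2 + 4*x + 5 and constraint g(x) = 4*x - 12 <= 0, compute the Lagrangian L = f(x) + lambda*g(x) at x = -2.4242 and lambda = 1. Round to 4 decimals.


Step 1: Evaluate f(x).
f(-2.4242) = 2*(-2.4242)^2 + 4*(-2.4242) + 5 = 7.0567
Step 2: Evaluate g(x).
g(-2.4242) = 4*-2.4242 - 12 = -21.6968
Step 3: Compute Lagrangian.
L = 7.0567 + 1*-21.6968 = -14.6401


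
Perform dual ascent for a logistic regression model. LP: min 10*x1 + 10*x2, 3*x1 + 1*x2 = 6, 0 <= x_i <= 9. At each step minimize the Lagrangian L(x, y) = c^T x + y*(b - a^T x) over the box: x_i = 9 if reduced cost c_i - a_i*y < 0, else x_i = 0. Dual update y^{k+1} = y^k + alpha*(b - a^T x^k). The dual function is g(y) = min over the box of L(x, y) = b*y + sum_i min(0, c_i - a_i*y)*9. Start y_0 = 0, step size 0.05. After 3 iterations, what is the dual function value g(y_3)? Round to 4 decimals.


Dual ascent for LP: min 10*x1 + 10*x2, 3*x1 + 1*x2 = 6, 0 <= x_i <= 9
Step 1: y^k = 0.0, reduced costs: (10.0, 10.0)
  x^k = (0.0, 0.0), subgradient = b - a^T x = 6.0
  y^{k+1} = 0.0 + 0.05*6.0 = 0.3
Step 2: y^k = 0.3, reduced costs: (9.1, 9.7)
  x^k = (0.0, 0.0), subgradient = b - a^T x = 6.0
  y^{k+1} = 0.3 + 0.05*6.0 = 0.6
Step 3: y^k = 0.6, reduced costs: (8.2, 9.4)
  x^k = (0.0, 0.0), subgradient = b - a^T x = 6.0
  y^{k+1} = 0.6 + 0.05*6.0 = 0.9
Dual objective at y_3 = 0.9: reduced costs (7.3, 9.1), box minimizer x = (0.0, 0.0)
g(y_3) = b*y + (c1 - a1*y)*x1 + (c2 - a2*y)*x2 = 6*0.9 + 7.3*0.0 + 9.1*0.0 = 5.4 + 0.0 + 0.0 = 5.4


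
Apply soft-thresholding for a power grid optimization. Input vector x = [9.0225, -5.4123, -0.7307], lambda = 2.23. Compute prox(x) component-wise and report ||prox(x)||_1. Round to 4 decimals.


Soft-thresholding with lambda = 2.23:
prox(9.0225) = sign(9.0225)*max(|9.0225| - 2.23, 0) = 6.7925
prox(-5.4123) = sign(-5.4123)*max(|-5.4123| - 2.23, 0) = -3.1823
prox(-0.7307) = sign(-0.7307)*max(|-0.7307| - 2.23, 0) = 0.0
prox(x) = [6.7925, -3.1823, 0.0]
||prox(x)||_1 = 6.7925 + 3.1823 + 0.0 = 9.9748


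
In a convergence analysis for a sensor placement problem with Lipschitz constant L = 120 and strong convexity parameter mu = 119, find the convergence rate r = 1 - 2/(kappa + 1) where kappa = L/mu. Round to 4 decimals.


Step 1: Compute the condition number.
kappa = L/mu = 120/119 = 1.0084
Step 2: Compute the convergence rate.
r = 1 - 2/(kappa + 1) = 1 - 2*mu/(L + mu) = (L - mu)/(L + mu) = 1/239 = 0.0042


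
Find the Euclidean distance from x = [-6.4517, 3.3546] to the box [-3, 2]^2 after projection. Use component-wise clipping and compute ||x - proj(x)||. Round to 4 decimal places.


Project each component onto [-3, 2].
clip(-6.4517) = -3.0, clip(3.3546) = 2.0
Projection = [-3.0, 2.0]
Squared diffs: [11.9142, 1.8349]
Distance = sqrt(13.7491) = 3.708


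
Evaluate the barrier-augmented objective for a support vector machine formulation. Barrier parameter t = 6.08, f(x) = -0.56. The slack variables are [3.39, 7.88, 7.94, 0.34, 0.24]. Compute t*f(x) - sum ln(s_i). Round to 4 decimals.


Step 1: Compute log-barrier.
ln values: [1.2208, 2.0643, 2.0719, -1.0788, -1.4271]
phi = -(1.2208 + 2.0643 + 2.0719 - 1.0788 - 1.4271) = -2.8511
Step 2: Compute augmented objective.
t*f(x) = 6.08*-0.56 = -3.4048
Total = -3.4048 - 2.8511 = -6.2559


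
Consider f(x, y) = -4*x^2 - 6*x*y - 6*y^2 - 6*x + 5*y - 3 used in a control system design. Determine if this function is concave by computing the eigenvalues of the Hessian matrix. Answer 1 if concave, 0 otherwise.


The Hessian of f(x,y) = -4*x^2 - 6*x*y - 6*y^2 - 6*x + 5*y - 3 is:
H = [[-8, -6], [-6, -12]]
Trace = -8 - 12 = -20
Determinant = -8*-12 - (-6)^2 = 60
Discriminant = (-20)^2 - 4*60 = 160.0
Eigenvalues: lambda_1 = -16.3246, lambda_2 = -3.6754
The function is concave.

1


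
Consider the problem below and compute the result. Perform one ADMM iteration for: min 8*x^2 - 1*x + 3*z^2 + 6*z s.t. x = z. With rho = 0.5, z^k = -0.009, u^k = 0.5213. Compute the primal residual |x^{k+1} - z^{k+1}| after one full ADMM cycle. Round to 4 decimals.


ADMM iteration with rho = 0.5, z^k = -0.009, u^k = 0.5213
Step 1: x-update.
Minimize 8*x^2 - 1*x + (0.5/2)*(x + 0.009 + 0.5213)^2
FOC: (2*8 + 0.5)*x = 1 + 0.5*(-0.009 - 0.5213)
x^{k+1} = 0.0445
Step 2: z-update.
Minimize 3*z^2 + 6*z + (0.5/2)*(0.0445 - z + 0.5213)^2
FOC: (2*3 + 0.5)*z = -6 + 0.5*(0.0445 + 0.5213)
z^{k+1} = -0.8796
Step 3: u-update.
u^{k+1} = 0.5213 + 0.0445 + 0.8796 = 1.4454
Step 4: Primal residual = |0.0445 + 0.8796| = 0.9241


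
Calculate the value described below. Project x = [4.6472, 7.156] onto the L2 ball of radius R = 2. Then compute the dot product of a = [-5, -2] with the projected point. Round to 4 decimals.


Step 1: Compute ||x|| (intermediates to 6 decimals).
||x|| = sqrt(4.6472^2 + 7.156^2) = 8.532573
Step 2: Project.
Since ||x|| > R, scale = R/||x|| = 2/8.532573 = 0.234396, proj(x) = scale * x
proj(x) = [1.089285, 1.677338]
Step 3: Dot product.
a^T * proj(x) = -5*1.089285 - 2*1.677338 = -8.8011


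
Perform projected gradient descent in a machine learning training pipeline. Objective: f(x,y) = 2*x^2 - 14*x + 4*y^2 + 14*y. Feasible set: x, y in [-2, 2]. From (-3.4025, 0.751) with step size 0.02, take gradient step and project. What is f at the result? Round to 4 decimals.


Step 1: Compute gradient at (-3.4025, 0.751).
grad_x = 2*2*-3.4025 - 14 = -27.61
grad_y = 2*4*0.751 + 14 = 20.008
Step 2: Gradient step.
x_raw = -3.4025 - 0.02*-27.61 = -2.8503
y_raw = 0.751 - 0.02*20.008 = 0.3508
Step 3: Project onto [-2, 2].
x_proj = clip(-2.8503) = -2.0
y_proj = clip(0.3508) = 0.3508
Step 4: Evaluate f.
f(-2.0, 0.3508) = 41.4041


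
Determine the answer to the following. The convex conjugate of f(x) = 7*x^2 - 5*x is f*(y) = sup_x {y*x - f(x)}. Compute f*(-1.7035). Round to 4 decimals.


f*(y) = sup_x {y*x - a*x^2 - b*x} = sup_x {(y-b)*x - a*x^2}
FOC: (y - b) - 2a*x = 0 => x* = (y - b)/(2a)
x* = (-1.7035 + 5)/(2*7) = 0.2355
f*(-1.7035) = (y-b)^2/(4a) = (-1.7035 + 5)^2/(4*7)
= 10.8669/28 = 0.3881


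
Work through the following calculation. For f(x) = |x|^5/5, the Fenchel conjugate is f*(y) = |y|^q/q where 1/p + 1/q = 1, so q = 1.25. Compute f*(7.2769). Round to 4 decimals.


The conjugate exponent q satisfies 1/p + 1/q = 1.
p = 5, so q = 5/(5 - 1) = 1.25
|y|^q = 7.2769^1.25 = 11.9518
f*(7.2769) = 11.9518 / 1.25 = 9.5614


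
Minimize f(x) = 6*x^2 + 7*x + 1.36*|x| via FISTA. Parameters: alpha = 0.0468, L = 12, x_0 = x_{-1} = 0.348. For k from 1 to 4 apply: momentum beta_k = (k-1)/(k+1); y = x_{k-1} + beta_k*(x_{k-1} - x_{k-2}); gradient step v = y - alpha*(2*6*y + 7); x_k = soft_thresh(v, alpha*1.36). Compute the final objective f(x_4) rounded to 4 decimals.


FISTA on f(x) = 6*x^2 + 7*x + 1.36*|x|
L = 12, alpha = 0.0468
Iteration 1: beta = 0.0, y = 0.348 + 0.0*(0.348 - 0.348) = 0.348
  grad(y) = 11.176, v = y - alpha*grad = -0.175
  prox(v) = soft_thresh(-0.175, 0.0636) = -0.1114
Iteration 2: beta = 0.3333, y = -0.1114 + 0.3333*(-0.1114 - 0.348) = -0.2645
  grad(y) = 3.8258, v = y - alpha*grad = -0.4436
  prox(v) = soft_thresh(-0.4436, 0.0636) = -0.3799
Iteration 3: beta = 0.5, y = -0.3799 + 0.5*(-0.3799 + 0.1114) = -0.5142
  grad(y) = 0.8298, v = y - alpha*grad = -0.553
  prox(v) = soft_thresh(-0.553, 0.0636) = -0.4894
Iteration 4: beta = 0.6, y = -0.4894 + 0.6*(-0.4894 + 0.3799) = -0.555
  grad(y) = 0.3395, v = y - alpha*grad = -0.5709
  prox(v) = soft_thresh(-0.5709, 0.0636) = -0.5073
f(x_4) = 6*(-0.5073)^2 + 7*(-0.5073) + 1.36*|-0.5073| = -1.3171


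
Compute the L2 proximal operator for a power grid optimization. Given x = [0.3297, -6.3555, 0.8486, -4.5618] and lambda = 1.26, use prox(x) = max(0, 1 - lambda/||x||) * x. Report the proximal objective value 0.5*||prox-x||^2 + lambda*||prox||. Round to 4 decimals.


Step 1: Compute ||x||.
||x|| = 7.876
Step 2: Compute scaling factor.
scale = max(0, 1 - 1.26/7.876) = 0.84
Step 3: prox(x) = [0.277, -5.3387, 0.7128, -3.832]
||prox(x)|| = 6.616
Step 4: Proximal objective.
0.5*||prox-x||^2 = 0.7938
lambda*||prox|| = 8.3362
Total = 9.1299


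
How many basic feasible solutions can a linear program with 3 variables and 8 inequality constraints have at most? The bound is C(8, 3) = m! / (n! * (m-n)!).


Each vertex corresponds to some choice of n active constraints out of m, so the number of vertices is at most C(m, n) = m! / (n!(m-n)!).
m = 8, n = 3
Numerator: 8 * 7 * 6
Denominator: 3! = 6
C(8, 3) = 56


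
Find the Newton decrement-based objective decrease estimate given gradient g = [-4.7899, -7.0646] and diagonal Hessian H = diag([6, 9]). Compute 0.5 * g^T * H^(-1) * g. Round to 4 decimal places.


Step 1: H is diagonal, so H^(-1) * g = [-0.7983, -0.785].
Step 2: g^T H^(-1) g = sum_i g_i^2 / H_ii
  = (-4.7899)^2/6 + (-7.0646)^2/9
  = 3.8239 + 5.5454 = 9.3693
Step 3: Objective decrease = 0.5 * g^T H^(-1) g = 4.6846


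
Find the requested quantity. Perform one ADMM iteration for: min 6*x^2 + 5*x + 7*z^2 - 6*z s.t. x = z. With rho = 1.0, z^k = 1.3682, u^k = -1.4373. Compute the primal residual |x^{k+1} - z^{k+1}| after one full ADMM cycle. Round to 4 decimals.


ADMM iteration with rho = 1.0, z^k = 1.3682, u^k = -1.4373
Step 1: x-update.
Minimize 6*x^2 + 5*x + (1.0/2)*(x - 1.3682 - 1.4373)^2
FOC: (2*6 + 1.0)*x = -5 + 1.0*(1.3682 + 1.4373)
x^{k+1} = -0.1688
Step 2: z-update.
Minimize 7*z^2 - 6*z + (1.0/2)*(-0.1688 - z - 1.4373)^2
FOC: (2*7 + 1.0)*z = 6 + 1.0*(-0.1688 - 1.4373)
z^{k+1} = 0.2929
Step 3: u-update.
u^{k+1} = -1.4373 - 0.1688 - 0.2929 = -1.899
Step 4: Primal residual = |-0.1688 - 0.2929| = 0.4617


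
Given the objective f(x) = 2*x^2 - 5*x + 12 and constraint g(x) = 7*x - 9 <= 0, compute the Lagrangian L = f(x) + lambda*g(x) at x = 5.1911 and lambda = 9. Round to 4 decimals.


Step 1: Evaluate f(x).
f(5.1911) = 2*5.1911^2 - 5*5.1911 + 12 = 39.9395
Step 2: Evaluate g(x).
g(5.1911) = 7*5.1911 - 9 = 27.3377
Step 3: Compute Lagrangian.
L = 39.9395 + 9*27.3377 = 285.9788


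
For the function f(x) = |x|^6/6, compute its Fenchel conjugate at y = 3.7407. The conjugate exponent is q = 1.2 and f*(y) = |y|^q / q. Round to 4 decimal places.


The conjugate exponent q satisfies 1/p + 1/q = 1.
p = 6, so q = 6/(6 - 1) = 1.2
|y|^q = 3.7407^1.2 = 4.8702
f*(3.7407) = 4.8702 / 1.2 = 4.0585


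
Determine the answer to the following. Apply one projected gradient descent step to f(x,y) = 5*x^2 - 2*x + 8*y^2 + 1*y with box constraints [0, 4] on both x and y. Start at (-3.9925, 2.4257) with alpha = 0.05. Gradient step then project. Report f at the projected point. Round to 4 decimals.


Step 1: Compute gradient at (-3.9925, 2.4257).
grad_x = 2*5*-3.9925 - 2 = -41.925
grad_y = 2*8*2.4257 + 1 = 39.8112
Step 2: Gradient step.
x_raw = -3.9925 - 0.05*-41.925 = -1.8963
y_raw = 2.4257 - 0.05*39.8112 = 0.4351
Step 3: Project onto [0, 4].
x_proj = clip(-1.8963) = 0.0
y_proj = clip(0.4351) = 0.4351
Step 4: Evaluate f.
f(0.0, 0.4351) = 1.9499


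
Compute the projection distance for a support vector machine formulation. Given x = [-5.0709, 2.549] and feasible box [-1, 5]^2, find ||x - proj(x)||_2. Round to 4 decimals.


Project each component onto [-1, 5].
clip(-5.0709) = -1.0, clip(2.549) = 2.549
Projection = [-1.0, 2.549]
Squared diffs: [16.5722, 0.0]
Distance = sqrt(16.5722) = 4.0709


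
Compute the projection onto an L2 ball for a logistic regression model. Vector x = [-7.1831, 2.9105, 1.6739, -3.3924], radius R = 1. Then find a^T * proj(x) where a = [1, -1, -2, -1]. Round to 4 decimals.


Step 1: Compute ||x|| (intermediates to 6 decimals).
||x|| = sqrt((-7.1831)^2 + 2.9105^2 + 1.6739^2 + (-3.3924)^2) = 8.624283
Step 2: Project.
Since ||x|| > R, scale = R/||x|| = 1/8.624283 = 0.115952, proj(x) = scale * x
proj(x) = [-0.832895, 0.337478, 0.194092, -0.393356]
Step 3: Dot product.
a^T * proj(x) = 1*(-0.832895) - 1*0.337478 - 2*0.194092 - 1*(-0.393356) = -1.1652


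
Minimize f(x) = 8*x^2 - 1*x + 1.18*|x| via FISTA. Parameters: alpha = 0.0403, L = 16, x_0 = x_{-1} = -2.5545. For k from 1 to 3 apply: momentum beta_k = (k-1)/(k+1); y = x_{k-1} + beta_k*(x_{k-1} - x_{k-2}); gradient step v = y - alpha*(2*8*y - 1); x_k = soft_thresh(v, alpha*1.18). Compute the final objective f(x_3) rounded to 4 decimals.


FISTA on f(x) = 8*x^2 - 1*x + 1.18*|x|
L = 16, alpha = 0.0403
Iteration 1: beta = 0.0, y = -2.5545 + 0.0*(-2.5545 + 2.5545) = -2.5545
  grad(y) = -41.872, v = y - alpha*grad = -0.8671
  prox(v) = soft_thresh(-0.8671, 0.0476) = -0.8195
Iteration 2: beta = 0.3333, y = -0.8195 + 0.3333*(-0.8195 + 2.5545) = -0.2412
  grad(y) = -4.8588, v = y - alpha*grad = -0.0454
  prox(v) = soft_thresh(-0.0454, 0.0476) = 0.0
Iteration 3: beta = 0.5, y = 0.0 + 0.5*(0.0 + 0.8195) = 0.4098
  grad(y) = 5.556, v = y - alpha*grad = 0.1858
  prox(v) = soft_thresh(0.1858, 0.0476) = 0.1383
f(x_3) = 8*0.1383^2 - 1*0.1383 + 1.18*|0.1383| = 0.1779


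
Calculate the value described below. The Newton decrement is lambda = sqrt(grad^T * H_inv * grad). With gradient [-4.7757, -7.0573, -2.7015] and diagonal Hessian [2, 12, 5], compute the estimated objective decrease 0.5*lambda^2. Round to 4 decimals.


Step 1: H is diagonal, so H^(-1) * g = [-2.3879, -0.5881, -0.5403].
Step 2: g^T H^(-1) g = sum_i g_i^2 / H_ii
  = (-4.7757)^2/2 + (-7.0573)^2/12 + (-2.7015)^2/5
  = 11.4037 + 4.1505 + 1.4596 = 17.0137
Step 3: Objective decrease = 0.5 * g^T H^(-1) g = 8.5069
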